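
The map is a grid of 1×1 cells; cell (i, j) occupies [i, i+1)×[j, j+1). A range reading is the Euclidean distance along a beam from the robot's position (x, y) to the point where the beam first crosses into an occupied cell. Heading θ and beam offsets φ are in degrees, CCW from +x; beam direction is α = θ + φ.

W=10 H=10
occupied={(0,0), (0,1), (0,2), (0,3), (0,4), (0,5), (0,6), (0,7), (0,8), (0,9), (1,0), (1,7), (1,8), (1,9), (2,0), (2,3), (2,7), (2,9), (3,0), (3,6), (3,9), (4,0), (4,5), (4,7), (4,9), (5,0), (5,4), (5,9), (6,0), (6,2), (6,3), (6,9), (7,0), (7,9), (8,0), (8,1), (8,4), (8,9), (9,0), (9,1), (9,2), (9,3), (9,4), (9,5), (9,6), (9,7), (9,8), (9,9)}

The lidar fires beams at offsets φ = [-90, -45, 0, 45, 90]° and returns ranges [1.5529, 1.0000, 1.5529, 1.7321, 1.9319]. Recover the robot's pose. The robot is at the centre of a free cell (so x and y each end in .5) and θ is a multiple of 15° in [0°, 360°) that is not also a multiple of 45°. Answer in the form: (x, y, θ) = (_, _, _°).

Enumerate (i+0.5, j+0.5, θ) over the 52 free cells and 16 admissible headings. For each, cast all 5 beams and compare to the given ranges.
  (6.5, 6.5, 150°): beam 1 = 2.8868 ≠ 1.5529 ✗
  (8.5, 3.5, 15°): beam 2 = 0.5774 ≠ 1.0000 ✗
  (3.5, 5.5, 345°): beam 1 = 1.9319 ≠ 1.5529 ✗
  …
  (7.5, 2.5, 345°): r_1=1.5529, r_2=1.0000, r_3=1.5529, r_4=1.7321, r_5=1.9319 — all match ✓
Only this pose fits every beam.

(x, y, θ) = (7.5, 2.5, 345°)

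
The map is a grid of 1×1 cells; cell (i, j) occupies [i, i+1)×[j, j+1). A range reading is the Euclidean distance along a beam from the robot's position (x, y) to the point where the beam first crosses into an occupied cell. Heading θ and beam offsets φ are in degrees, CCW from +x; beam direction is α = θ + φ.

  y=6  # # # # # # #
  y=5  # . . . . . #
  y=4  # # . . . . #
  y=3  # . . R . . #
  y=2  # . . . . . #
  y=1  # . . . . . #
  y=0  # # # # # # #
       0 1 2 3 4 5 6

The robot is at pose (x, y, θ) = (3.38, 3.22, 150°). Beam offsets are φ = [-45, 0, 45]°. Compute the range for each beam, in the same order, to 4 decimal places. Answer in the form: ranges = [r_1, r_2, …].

beam 1: φ=-45°, α=105°
  cosα=-0.2588 sinα=0.9659 | (3,3) | tMaxX 1.4682 tMaxY 0.8075 | tΔX 3.8637 tΔY 1.0353
    t=0.8075 [y] (3,4)
    t=1.4682 [x] (2,4)
    t=1.8428 [y] (2,5)
    t=2.8781 [y] (2,6) — stop
  → r_1 = 2.8781
beam 2: φ=0°, α=150°
  cosα=-0.8660 sinα=0.5000 | (3,3) | tMaxX 0.4388 tMaxY 1.5600 | tΔX 1.1547 tΔY 2.0000
    t=0.4388 [x] (2,3)
    t=1.5600 [y] (2,4)
    t=1.5935 [x] (1,4) — stop
  → r_2 = 1.5935
beam 3: φ=45°, α=195°
  cosα=-0.9659 sinα=-0.2588 | (3,3) | tMaxX 0.3934 tMaxY 0.8500 | tΔX 1.0353 tΔY 3.8637
    t=0.3934 [x] (2,3)
    t=0.8500 [y] (2,2)
    t=1.4287 [x] (1,2)
    t=2.4640 [x] (0,2) — stop
  → r_3 = 2.4640

ranges = [2.8781, 1.5935, 2.4640]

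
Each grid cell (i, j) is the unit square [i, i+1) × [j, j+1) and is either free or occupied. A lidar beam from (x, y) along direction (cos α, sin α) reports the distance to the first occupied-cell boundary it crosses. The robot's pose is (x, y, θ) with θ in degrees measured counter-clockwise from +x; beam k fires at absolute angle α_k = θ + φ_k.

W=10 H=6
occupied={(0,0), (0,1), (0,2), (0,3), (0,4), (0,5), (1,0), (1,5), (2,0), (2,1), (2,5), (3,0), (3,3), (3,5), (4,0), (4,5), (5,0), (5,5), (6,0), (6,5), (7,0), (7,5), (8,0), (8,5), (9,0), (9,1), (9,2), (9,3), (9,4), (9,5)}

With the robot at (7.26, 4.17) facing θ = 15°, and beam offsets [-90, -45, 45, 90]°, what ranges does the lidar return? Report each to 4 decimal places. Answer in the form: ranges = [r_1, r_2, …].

ranges = [3.2818, 2.0092, 0.9584, 0.8593]

beam 1: φ=-90°, α=285°
  d=(0.2588,-0.9659)  start (7,4)  tX=2.8591 tY=0.1760  stride 1/|dx|=3.8637 1/|dy|=1.0353
    cross y-line → (7,3), t=0.1760
    cross y-line → (7,2), t=1.2113
    cross y-line → (7,1), t=2.2465
    cross x-line → (8,1), t=2.8591
    cross y-line → (8,0), t=3.2818 (wall)
  → r_1 = 3.2818
beam 2: φ=-45°, α=330°
  d=(0.8660,-0.5000)  start (7,4)  tX=0.8545 tY=0.3400  stride 1/|dx|=1.1547 1/|dy|=2.0000
    cross y-line → (7,3), t=0.3400
    cross x-line → (8,3), t=0.8545
    cross x-line → (9,3), t=2.0092 (wall)
  → r_2 = 2.0092
beam 3: φ=45°, α=60°
  d=(0.5000,0.8660)  start (7,4)  tX=1.4800 tY=0.9584  stride 1/|dx|=2.0000 1/|dy|=1.1547
    cross y-line → (7,5), t=0.9584 (wall)
  → r_3 = 0.9584
beam 4: φ=90°, α=105°
  d=(-0.2588,0.9659)  start (7,4)  tX=1.0046 tY=0.8593  stride 1/|dx|=3.8637 1/|dy|=1.0353
    cross y-line → (7,5), t=0.8593 (wall)
  → r_4 = 0.8593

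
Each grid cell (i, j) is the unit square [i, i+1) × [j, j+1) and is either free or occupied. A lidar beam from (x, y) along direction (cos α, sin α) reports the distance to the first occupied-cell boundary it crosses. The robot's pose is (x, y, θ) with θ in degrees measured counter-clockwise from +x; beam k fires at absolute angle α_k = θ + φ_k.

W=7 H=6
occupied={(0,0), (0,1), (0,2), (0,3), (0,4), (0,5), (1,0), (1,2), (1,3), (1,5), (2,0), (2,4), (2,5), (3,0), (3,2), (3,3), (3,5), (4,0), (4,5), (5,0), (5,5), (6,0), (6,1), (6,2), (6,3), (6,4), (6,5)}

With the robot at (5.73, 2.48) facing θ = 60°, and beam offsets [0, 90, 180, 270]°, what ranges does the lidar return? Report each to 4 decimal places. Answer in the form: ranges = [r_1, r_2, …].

beam 1: φ=0°, α=60°
  cosα=0.5000 sinα=0.8660 | (5,2) | tMaxX 0.5400 tMaxY 0.6004 | tΔX 2.0000 tΔY 1.1547
    t=0.5400 [x] (6,2) — stop
  → r_1 = 0.5400
beam 2: φ=90°, α=150°
  cosα=-0.8660 sinα=0.5000 | (5,2) | tMaxX 0.8429 tMaxY 1.0400 | tΔX 1.1547 tΔY 2.0000
    t=0.8429 [x] (4,2)
    t=1.0400 [y] (4,3)
    t=1.9976 [x] (3,3) — stop
  → r_2 = 1.9976
beam 3: φ=180°, α=240°
  cosα=-0.5000 sinα=-0.8660 | (5,2) | tMaxX 1.4600 tMaxY 0.5543 | tΔX 2.0000 tΔY 1.1547
    t=0.5543 [y] (5,1)
    t=1.4600 [x] (4,1)
    t=1.7090 [y] (4,0) — stop
  → r_3 = 1.7090
beam 4: φ=270°, α=330°
  cosα=0.8660 sinα=-0.5000 | (5,2) | tMaxX 0.3118 tMaxY 0.9600 | tΔX 1.1547 tΔY 2.0000
    t=0.3118 [x] (6,2) — stop
  → r_4 = 0.3118

ranges = [0.5400, 1.9976, 1.7090, 0.3118]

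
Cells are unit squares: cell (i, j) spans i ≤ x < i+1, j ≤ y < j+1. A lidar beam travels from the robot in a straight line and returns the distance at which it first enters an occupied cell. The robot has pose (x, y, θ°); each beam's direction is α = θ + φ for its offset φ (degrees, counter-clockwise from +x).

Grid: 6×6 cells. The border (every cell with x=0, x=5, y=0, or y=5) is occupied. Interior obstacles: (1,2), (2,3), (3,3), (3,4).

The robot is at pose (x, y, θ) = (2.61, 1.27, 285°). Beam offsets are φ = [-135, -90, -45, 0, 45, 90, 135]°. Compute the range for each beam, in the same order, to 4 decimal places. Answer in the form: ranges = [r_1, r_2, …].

beam 1: φ=-135°, α=150°
  direction (-0.8660, 0.5000); cell (2,1); t to first gridline: x 0.7044, y 1.4600 (then +1.1547 / +2.0000)
    (1,1) via x @ 0.7044
    (1,2) via y @ 1.4600  # hit
  → r_1 = 1.4600
beam 2: φ=-90°, α=195°
  direction (-0.9659, -0.2588); cell (2,1); t to first gridline: x 0.6315, y 1.0432 (then +1.0353 / +3.8637)
    (1,1) via x @ 0.6315
    (1,0) via y @ 1.0432  # hit
  → r_2 = 1.0432
beam 3: φ=-45°, α=240°
  direction (-0.5000, -0.8660); cell (2,1); t to first gridline: x 1.2200, y 0.3118 (then +2.0000 / +1.1547)
    (2,0) via y @ 0.3118  # hit
  → r_3 = 0.3118
beam 4: φ=0°, α=285°
  direction (0.2588, -0.9659); cell (2,1); t to first gridline: x 1.5068, y 0.2795 (then +3.8637 / +1.0353)
    (2,0) via y @ 0.2795  # hit
  → r_4 = 0.2795
beam 5: φ=45°, α=330°
  direction (0.8660, -0.5000); cell (2,1); t to first gridline: x 0.4503, y 0.5400 (then +1.1547 / +2.0000)
    (3,1) via x @ 0.4503
    (3,0) via y @ 0.5400  # hit
  → r_5 = 0.5400
beam 6: φ=90°, α=15°
  direction (0.9659, 0.2588); cell (2,1); t to first gridline: x 0.4038, y 2.8205 (then +1.0353 / +3.8637)
    (3,1) via x @ 0.4038
    (4,1) via x @ 1.4390
    (5,1) via x @ 2.4743  # hit
  → r_6 = 2.4743
beam 7: φ=135°, α=60°
  direction (0.5000, 0.8660); cell (2,1); t to first gridline: x 0.7800, y 0.8429 (then +2.0000 / +1.1547)
    (3,1) via x @ 0.7800
    (3,2) via y @ 0.8429
    (3,3) via y @ 1.9976  # hit
  → r_7 = 1.9976

ranges = [1.4600, 1.0432, 0.3118, 0.2795, 0.5400, 2.4743, 1.9976]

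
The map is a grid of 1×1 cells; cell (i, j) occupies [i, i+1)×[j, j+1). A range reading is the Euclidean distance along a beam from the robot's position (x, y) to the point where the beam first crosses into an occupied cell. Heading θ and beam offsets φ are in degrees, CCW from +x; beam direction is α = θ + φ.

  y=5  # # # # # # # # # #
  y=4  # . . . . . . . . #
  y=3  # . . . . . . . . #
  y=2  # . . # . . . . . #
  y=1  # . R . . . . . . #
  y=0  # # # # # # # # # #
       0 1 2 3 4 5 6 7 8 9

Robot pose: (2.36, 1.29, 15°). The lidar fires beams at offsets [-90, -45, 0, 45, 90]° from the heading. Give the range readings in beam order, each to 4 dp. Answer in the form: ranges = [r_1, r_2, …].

beam 1: φ=-90°, α=285°
  cosα=0.2588 sinα=-0.9659 | (2,1) | tMaxX 2.4728 tMaxY 0.3002 | tΔX 3.8637 tΔY 1.0353
    t=0.3002 [y] (2,0) — stop
  → r_1 = 0.3002
beam 2: φ=-45°, α=330°
  cosα=0.8660 sinα=-0.5000 | (2,1) | tMaxX 0.7390 tMaxY 0.5800 | tΔX 1.1547 tΔY 2.0000
    t=0.5800 [y] (2,0) — stop
  → r_2 = 0.5800
beam 3: φ=0°, α=15°
  cosα=0.9659 sinα=0.2588 | (2,1) | tMaxX 0.6626 tMaxY 2.7432 | tΔX 1.0353 tΔY 3.8637
    t=0.6626 [x] (3,1)
    t=1.6979 [x] (4,1)
    t=2.7331 [x] (5,1)
    t=2.7432 [y] (5,2)
    t=3.7684 [x] (6,2)
    t=4.8037 [x] (7,2)
    t=5.8390 [x] (8,2)
    t=6.6069 [y] (8,3)
    t=6.8742 [x] (9,3) — stop
  → r_3 = 6.8742
beam 4: φ=45°, α=60°
  cosα=0.5000 sinα=0.8660 | (2,1) | tMaxX 1.2800 tMaxY 0.8198 | tΔX 2.0000 tΔY 1.1547
    t=0.8198 [y] (2,2)
    t=1.2800 [x] (3,2) — stop
  → r_4 = 1.2800
beam 5: φ=90°, α=105°
  cosα=-0.2588 sinα=0.9659 | (2,1) | tMaxX 1.3909 tMaxY 0.7350 | tΔX 3.8637 tΔY 1.0353
    t=0.7350 [y] (2,2)
    t=1.3909 [x] (1,2)
    t=1.7703 [y] (1,3)
    t=2.8056 [y] (1,4)
    t=3.8409 [y] (1,5) — stop
  → r_5 = 3.8409

ranges = [0.3002, 0.5800, 6.8742, 1.2800, 3.8409]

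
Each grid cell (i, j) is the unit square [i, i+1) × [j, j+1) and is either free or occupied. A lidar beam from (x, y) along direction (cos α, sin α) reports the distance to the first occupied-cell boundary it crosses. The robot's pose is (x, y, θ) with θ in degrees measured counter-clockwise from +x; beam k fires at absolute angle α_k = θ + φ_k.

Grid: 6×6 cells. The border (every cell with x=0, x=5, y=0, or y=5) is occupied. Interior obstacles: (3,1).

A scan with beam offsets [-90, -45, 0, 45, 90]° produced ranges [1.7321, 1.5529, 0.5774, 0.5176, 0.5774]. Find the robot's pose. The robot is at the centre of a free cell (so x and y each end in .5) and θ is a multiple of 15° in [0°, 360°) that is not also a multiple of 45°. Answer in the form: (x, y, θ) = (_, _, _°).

(x, y, θ) = (2.5, 1.5, 240°)

Candidates: 15 free-cell centres × 16 headings = 240 poses. Raycast each; keep the one whose scan matches to 4 dp.
  (2.5, 4.5, 60°): beam 1 = 2.8868 ≠ 1.7321 ✗
  (2.5, 2.5, 210°): beam 1 = 2.8868 ≠ 1.7321 ✗
  (4.5, 4.5, 105°): beam 1 = 0.5176 ≠ 1.7321 ✗
  (2.5, 3.5, 195°): beam 1 = 1.5529 ≠ 1.7321 ✗
  …
  (2.5, 1.5, 240°): r_1=1.7321, r_2=1.5529, r_3=0.5774, r_4=0.5176, r_5=0.5774 — all match ✓
Unique over the lattice → pose = (2.5, 1.5, 240°).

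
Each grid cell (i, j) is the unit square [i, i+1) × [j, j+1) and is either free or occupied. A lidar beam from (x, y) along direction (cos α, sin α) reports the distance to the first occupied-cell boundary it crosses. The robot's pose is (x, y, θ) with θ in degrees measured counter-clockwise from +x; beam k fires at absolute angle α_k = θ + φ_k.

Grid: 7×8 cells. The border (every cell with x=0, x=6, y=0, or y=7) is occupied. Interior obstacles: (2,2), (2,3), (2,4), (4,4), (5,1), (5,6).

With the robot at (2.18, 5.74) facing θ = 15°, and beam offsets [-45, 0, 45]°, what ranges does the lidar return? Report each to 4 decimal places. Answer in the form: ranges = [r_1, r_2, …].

ranges = [2.1016, 2.9195, 1.4549]

beam 1: φ=-45°, α=330°
  cosα=0.8660 sinα=-0.5000 | (2,5) | tMaxX 0.9469 tMaxY 1.4800 | tΔX 1.1547 tΔY 2.0000
    t=0.9469 [x] (3,5)
    t=1.4800 [y] (3,4)
    t=2.1016 [x] (4,4) — stop
  → r_1 = 2.1016
beam 2: φ=0°, α=15°
  cosα=0.9659 sinα=0.2588 | (2,5) | tMaxX 0.8489 tMaxY 1.0046 | tΔX 1.0353 tΔY 3.8637
    t=0.8489 [x] (3,5)
    t=1.0046 [y] (3,6)
    t=1.8842 [x] (4,6)
    t=2.9195 [x] (5,6) — stop
  → r_2 = 2.9195
beam 3: φ=45°, α=60°
  cosα=0.5000 sinα=0.8660 | (2,5) | tMaxX 1.6400 tMaxY 0.3002 | tΔX 2.0000 tΔY 1.1547
    t=0.3002 [y] (2,6)
    t=1.4549 [y] (2,7) — stop
  → r_3 = 1.4549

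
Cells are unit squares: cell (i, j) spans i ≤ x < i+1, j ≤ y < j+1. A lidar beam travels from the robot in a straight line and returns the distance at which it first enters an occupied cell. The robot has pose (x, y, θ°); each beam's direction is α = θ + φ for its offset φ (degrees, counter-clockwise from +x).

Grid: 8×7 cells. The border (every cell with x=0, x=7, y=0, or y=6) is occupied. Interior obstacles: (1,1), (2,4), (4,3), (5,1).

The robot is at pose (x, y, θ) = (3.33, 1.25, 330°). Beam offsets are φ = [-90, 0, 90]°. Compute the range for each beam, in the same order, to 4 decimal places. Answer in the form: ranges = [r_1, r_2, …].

beam 1: φ=-90°, α=240°
  d=(-0.5000,-0.8660)  start (3,1)  tX=0.6600 tY=0.2887  stride 1/|dx|=2.0000 1/|dy|=1.1547
    cross y-line → (3,0), t=0.2887 (wall)
  → r_1 = 0.2887
beam 2: φ=0°, α=330°
  d=(0.8660,-0.5000)  start (3,1)  tX=0.7736 tY=0.5000  stride 1/|dx|=1.1547 1/|dy|=2.0000
    cross y-line → (3,0), t=0.5000 (wall)
  → r_2 = 0.5000
beam 3: φ=90°, α=60°
  d=(0.5000,0.8660)  start (3,1)  tX=1.3400 tY=0.8660  stride 1/|dx|=2.0000 1/|dy|=1.1547
    cross y-line → (3,2), t=0.8660
    cross x-line → (4,2), t=1.3400
    cross y-line → (4,3), t=2.0207 (wall)
  → r_3 = 2.0207

ranges = [0.2887, 0.5000, 2.0207]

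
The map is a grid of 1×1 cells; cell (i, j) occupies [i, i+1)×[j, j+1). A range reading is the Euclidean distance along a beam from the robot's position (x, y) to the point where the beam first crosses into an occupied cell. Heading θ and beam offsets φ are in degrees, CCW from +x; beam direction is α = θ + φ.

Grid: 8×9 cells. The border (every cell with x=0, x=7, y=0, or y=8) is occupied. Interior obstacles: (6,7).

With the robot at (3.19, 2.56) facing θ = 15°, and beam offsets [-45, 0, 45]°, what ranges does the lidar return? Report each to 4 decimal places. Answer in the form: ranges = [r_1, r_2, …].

beam 1: φ=-45°, α=330°
  d=(0.8660,-0.5000)  start (3,2)  tX=0.9353 tY=1.1200  stride 1/|dx|=1.1547 1/|dy|=2.0000
    cross x-line → (4,2), t=0.9353
    cross y-line → (4,1), t=1.1200
    cross x-line → (5,1), t=2.0900
    cross y-line → (5,0), t=3.1200 (wall)
  → r_1 = 3.1200
beam 2: φ=0°, α=15°
  d=(0.9659,0.2588)  start (3,2)  tX=0.8386 tY=1.7000  stride 1/|dx|=1.0353 1/|dy|=3.8637
    cross x-line → (4,2), t=0.8386
    cross y-line → (4,3), t=1.7000
    cross x-line → (5,3), t=1.8738
    cross x-line → (6,3), t=2.9091
    cross x-line → (7,3), t=3.9444 (wall)
  → r_2 = 3.9444
beam 3: φ=45°, α=60°
  d=(0.5000,0.8660)  start (3,2)  tX=1.6200 tY=0.5081  stride 1/|dx|=2.0000 1/|dy|=1.1547
    cross y-line → (3,3), t=0.5081
    cross x-line → (4,3), t=1.6200
    cross y-line → (4,4), t=1.6628
    cross y-line → (4,5), t=2.8175
    cross x-line → (5,5), t=3.6200
    cross y-line → (5,6), t=3.9722
    cross y-line → (5,7), t=5.1269
    cross x-line → (6,7), t=5.6200 (wall)
  → r_3 = 5.6200

ranges = [3.1200, 3.9444, 5.6200]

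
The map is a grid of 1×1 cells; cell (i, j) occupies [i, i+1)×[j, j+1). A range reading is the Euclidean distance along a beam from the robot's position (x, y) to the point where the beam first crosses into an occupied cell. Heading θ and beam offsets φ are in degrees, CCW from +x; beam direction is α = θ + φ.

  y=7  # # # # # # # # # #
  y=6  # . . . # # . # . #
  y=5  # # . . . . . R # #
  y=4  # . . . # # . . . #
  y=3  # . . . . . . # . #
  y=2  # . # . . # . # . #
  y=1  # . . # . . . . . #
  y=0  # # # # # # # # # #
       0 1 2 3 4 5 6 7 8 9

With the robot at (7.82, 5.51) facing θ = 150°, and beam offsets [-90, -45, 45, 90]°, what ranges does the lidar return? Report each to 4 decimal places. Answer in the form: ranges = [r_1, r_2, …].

ranges = [0.3600, 0.5073, 1.9705, 3.6400]

beam 1: φ=-90°, α=60°
  cosα=0.5000 sinα=0.8660 | (7,5) | tMaxX 0.3600 tMaxY 0.5658 | tΔX 2.0000 tΔY 1.1547
    t=0.3600 [x] (8,5) — stop
  → r_1 = 0.3600
beam 2: φ=-45°, α=105°
  cosα=-0.2588 sinα=0.9659 | (7,5) | tMaxX 3.1682 tMaxY 0.5073 | tΔX 3.8637 tΔY 1.0353
    t=0.5073 [y] (7,6) — stop
  → r_2 = 0.5073
beam 3: φ=45°, α=195°
  cosα=-0.9659 sinα=-0.2588 | (7,5) | tMaxX 0.8489 tMaxY 1.9705 | tΔX 1.0353 tΔY 3.8637
    t=0.8489 [x] (6,5)
    t=1.8842 [x] (5,5)
    t=1.9705 [y] (5,4) — stop
  → r_3 = 1.9705
beam 4: φ=90°, α=240°
  cosα=-0.5000 sinα=-0.8660 | (7,5) | tMaxX 1.6400 tMaxY 0.5889 | tΔX 2.0000 tΔY 1.1547
    t=0.5889 [y] (7,4)
    t=1.6400 [x] (6,4)
    t=1.7436 [y] (6,3)
    t=2.8983 [y] (6,2)
    t=3.6400 [x] (5,2) — stop
  → r_4 = 3.6400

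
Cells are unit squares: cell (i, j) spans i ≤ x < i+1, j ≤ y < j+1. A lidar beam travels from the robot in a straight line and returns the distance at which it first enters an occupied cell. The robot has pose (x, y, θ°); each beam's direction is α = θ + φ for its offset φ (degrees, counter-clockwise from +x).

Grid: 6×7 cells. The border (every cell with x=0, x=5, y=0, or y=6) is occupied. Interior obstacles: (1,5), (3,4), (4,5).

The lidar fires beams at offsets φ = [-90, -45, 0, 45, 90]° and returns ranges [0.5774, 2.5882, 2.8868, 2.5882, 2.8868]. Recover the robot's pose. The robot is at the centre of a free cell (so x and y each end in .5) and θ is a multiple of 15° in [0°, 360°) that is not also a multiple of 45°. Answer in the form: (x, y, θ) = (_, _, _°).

(x, y, θ) = (3.5, 3.5, 210°)

The pose lattice has 17·16 = 272 candidates. Test each by forward raycasting.
  (1.5, 2.5, 345°): beam 1 = 1.5529 ≠ 0.5774 ✗
  (2.5, 2.5, 165°): beam 1 = 1.9319 ≠ 0.5774 ✗
  (2.5, 4.5, 255°): beam 1 = 1.5529 ≠ 0.5774 ✗
  …
  (3.5, 3.5, 210°): r_1=0.5774, r_2=2.5882, r_3=2.8868, r_4=2.5882, r_5=2.8868 — all match ✓
Unique over the lattice → pose = (3.5, 3.5, 210°).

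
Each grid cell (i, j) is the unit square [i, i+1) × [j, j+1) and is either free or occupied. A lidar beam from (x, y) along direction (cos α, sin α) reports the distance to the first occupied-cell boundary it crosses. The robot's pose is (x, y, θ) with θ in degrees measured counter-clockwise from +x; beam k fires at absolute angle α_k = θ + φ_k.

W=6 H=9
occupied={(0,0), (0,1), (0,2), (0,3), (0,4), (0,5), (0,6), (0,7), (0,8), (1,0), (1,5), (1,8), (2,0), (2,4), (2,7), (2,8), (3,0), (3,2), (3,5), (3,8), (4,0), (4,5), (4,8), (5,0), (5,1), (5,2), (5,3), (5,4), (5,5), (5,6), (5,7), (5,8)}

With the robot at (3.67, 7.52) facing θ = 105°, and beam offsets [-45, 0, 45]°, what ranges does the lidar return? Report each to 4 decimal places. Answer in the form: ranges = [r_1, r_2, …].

ranges = [0.5543, 0.4969, 0.7736]

beam 1: φ=-45°, α=60°
  direction (0.5000, 0.8660); cell (3,7); t to first gridline: x 0.6600, y 0.5543 (then +2.0000 / +1.1547)
    (3,8) via y @ 0.5543  # hit
  → r_1 = 0.5543
beam 2: φ=0°, α=105°
  direction (-0.2588, 0.9659); cell (3,7); t to first gridline: x 2.5887, y 0.4969 (then +3.8637 / +1.0353)
    (3,8) via y @ 0.4969  # hit
  → r_2 = 0.4969
beam 3: φ=45°, α=150°
  direction (-0.8660, 0.5000); cell (3,7); t to first gridline: x 0.7736, y 0.9600 (then +1.1547 / +2.0000)
    (2,7) via x @ 0.7736  # hit
  → r_3 = 0.7736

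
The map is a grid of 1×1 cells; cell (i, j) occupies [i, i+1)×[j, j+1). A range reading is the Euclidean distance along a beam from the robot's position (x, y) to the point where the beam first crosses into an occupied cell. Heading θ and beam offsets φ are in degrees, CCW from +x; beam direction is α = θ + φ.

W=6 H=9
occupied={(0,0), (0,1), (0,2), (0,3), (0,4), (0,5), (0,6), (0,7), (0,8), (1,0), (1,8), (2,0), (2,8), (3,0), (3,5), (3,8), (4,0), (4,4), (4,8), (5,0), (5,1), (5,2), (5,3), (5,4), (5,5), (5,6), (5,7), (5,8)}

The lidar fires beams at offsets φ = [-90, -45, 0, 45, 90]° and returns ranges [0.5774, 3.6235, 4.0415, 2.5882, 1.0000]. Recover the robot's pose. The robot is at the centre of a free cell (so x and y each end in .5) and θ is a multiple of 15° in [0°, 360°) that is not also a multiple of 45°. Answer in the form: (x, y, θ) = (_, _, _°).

Enumerate (i+0.5, j+0.5, θ) over the 26 free cells and 16 admissible headings. For each, cast all 5 beams and compare to the given ranges.
  (4.5, 3.5, 255°): beam 1 = 3.6235 ≠ 0.5774 ✗
  (3.5, 1.5, 75°): beam 1 = 1.5529 ≠ 0.5774 ✗
  (1.5, 7.5, 330°): beam 1 = 1.0000 ≠ 0.5774 ✗
  …
  (4.5, 3.5, 210°): r_1=0.5774, r_2=3.6235, r_3=4.0415, r_4=2.5882, r_5=1.0000 — all match ✓
No second candidate reproduces the full scan.

(x, y, θ) = (4.5, 3.5, 210°)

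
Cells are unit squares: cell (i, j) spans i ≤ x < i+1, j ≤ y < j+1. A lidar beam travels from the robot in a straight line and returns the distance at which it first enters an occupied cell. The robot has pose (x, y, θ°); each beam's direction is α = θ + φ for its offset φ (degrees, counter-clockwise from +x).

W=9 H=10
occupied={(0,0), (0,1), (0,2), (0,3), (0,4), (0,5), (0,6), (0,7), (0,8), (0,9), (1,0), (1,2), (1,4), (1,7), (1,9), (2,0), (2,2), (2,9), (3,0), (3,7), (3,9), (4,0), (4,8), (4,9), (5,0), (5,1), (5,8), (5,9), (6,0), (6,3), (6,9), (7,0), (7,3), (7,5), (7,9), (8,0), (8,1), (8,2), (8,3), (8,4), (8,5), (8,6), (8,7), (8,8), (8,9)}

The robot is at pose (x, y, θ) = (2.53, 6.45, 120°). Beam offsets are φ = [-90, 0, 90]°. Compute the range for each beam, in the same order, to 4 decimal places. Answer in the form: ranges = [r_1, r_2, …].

beam 1: φ=-90°, α=30°
  d=(0.8660,0.5000)  start (2,6)  tX=0.5427 tY=1.1000  stride 1/|dx|=1.1547 1/|dy|=2.0000
    cross x-line → (3,6), t=0.5427
    cross y-line → (3,7), t=1.1000 (wall)
  → r_1 = 1.1000
beam 2: φ=0°, α=120°
  d=(-0.5000,0.8660)  start (2,6)  tX=1.0600 tY=0.6351  stride 1/|dx|=2.0000 1/|dy|=1.1547
    cross y-line → (2,7), t=0.6351
    cross x-line → (1,7), t=1.0600 (wall)
  → r_2 = 1.0600
beam 3: φ=90°, α=210°
  d=(-0.8660,-0.5000)  start (2,6)  tX=0.6120 tY=0.9000  stride 1/|dx|=1.1547 1/|dy|=2.0000
    cross x-line → (1,6), t=0.6120
    cross y-line → (1,5), t=0.9000
    cross x-line → (0,5), t=1.7667 (wall)
  → r_3 = 1.7667

ranges = [1.1000, 1.0600, 1.7667]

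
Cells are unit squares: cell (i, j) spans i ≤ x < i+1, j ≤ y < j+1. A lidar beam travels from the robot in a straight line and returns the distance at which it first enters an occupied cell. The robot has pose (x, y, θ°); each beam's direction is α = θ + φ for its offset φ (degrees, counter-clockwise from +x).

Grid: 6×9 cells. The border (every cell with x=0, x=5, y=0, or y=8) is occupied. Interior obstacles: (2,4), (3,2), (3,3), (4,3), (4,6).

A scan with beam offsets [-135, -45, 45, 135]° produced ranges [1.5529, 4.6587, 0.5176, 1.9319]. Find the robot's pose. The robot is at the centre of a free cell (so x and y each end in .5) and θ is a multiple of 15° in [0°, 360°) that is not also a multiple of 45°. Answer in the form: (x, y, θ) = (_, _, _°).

(x, y, θ) = (1.5, 3.5, 120°)

Enumerate (i+0.5, j+0.5, θ) over the 23 free cells and 16 admissible headings. For each, cast all 4 beams and compare to the given ranges.
  (3.5, 1.5, 240°): beam 1 = 0.5176 ≠ 1.5529 ✗
  (4.5, 7.5, 75°): beam 1 = 0.5774 ≠ 1.5529 ✗
  (3.5, 6.5, 300°): beam 1 = 2.5882 ≠ 1.5529 ✗
  …
  (1.5, 3.5, 120°): r_1=1.5529, r_2=4.6587, r_3=0.5176, r_4=1.9319 — all match ✓
Unique over the lattice → pose = (1.5, 3.5, 120°).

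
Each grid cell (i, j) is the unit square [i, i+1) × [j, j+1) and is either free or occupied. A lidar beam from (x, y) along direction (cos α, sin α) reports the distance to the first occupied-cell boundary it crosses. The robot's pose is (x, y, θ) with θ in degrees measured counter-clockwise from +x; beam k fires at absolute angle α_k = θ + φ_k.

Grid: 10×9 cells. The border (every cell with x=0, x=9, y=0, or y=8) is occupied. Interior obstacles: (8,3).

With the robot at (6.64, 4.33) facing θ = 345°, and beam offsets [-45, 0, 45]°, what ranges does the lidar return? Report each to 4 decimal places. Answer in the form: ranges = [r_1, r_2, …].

beam 1: φ=-45°, α=300°
  dir = (cos 300°, sin 300°) = (0.5000, -0.8660); from cell (6,4)
  next x-line at t=0.7200, next y-line at t=0.3811; Δt_x=2.0000, Δt_y=1.1547
    y: enter (6,3) at t=0.3811
    x: enter (7,3) at t=0.7200
    y: enter (7,2) at t=1.5358
    y: enter (7,1) at t=2.6905
    x: enter (8,1) at t=2.7200
    y: enter (8,0) at t=3.8452 ← occupied
  → r_1 = 3.8452
beam 2: φ=0°, α=345°
  dir = (cos 345°, sin 345°) = (0.9659, -0.2588); from cell (6,4)
  next x-line at t=0.3727, next y-line at t=1.2750; Δt_x=1.0353, Δt_y=3.8637
    x: enter (7,4) at t=0.3727
    y: enter (7,3) at t=1.2750
    x: enter (8,3) at t=1.4080 ← occupied
  → r_2 = 1.4080
beam 3: φ=45°, α=30°
  dir = (cos 30°, sin 30°) = (0.8660, 0.5000); from cell (6,4)
  next x-line at t=0.4157, next y-line at t=1.3400; Δt_x=1.1547, Δt_y=2.0000
    x: enter (7,4) at t=0.4157
    y: enter (7,5) at t=1.3400
    x: enter (8,5) at t=1.5704
    x: enter (9,5) at t=2.7251 ← occupied
  → r_3 = 2.7251

ranges = [3.8452, 1.4080, 2.7251]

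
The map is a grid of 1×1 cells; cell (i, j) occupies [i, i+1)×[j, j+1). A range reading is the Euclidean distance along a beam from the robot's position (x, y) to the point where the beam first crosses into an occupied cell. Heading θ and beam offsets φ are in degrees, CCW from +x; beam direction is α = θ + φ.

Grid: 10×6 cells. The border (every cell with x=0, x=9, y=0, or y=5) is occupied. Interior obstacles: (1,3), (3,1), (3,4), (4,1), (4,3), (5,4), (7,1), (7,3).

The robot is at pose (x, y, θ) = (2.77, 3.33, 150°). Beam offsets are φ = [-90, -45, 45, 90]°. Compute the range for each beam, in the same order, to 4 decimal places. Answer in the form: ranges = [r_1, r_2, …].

ranges = [0.7736, 1.7289, 0.7972, 2.6905]

beam 1: φ=-90°, α=60°
  dir = (cos 60°, sin 60°) = (0.5000, 0.8660); from cell (2,3)
  next x-line at t=0.4600, next y-line at t=0.7736; Δt_x=2.0000, Δt_y=1.1547
    x: enter (3,3) at t=0.4600
    y: enter (3,4) at t=0.7736 ← occupied
  → r_1 = 0.7736
beam 2: φ=-45°, α=105°
  dir = (cos 105°, sin 105°) = (-0.2588, 0.9659); from cell (2,3)
  next x-line at t=2.9751, next y-line at t=0.6936; Δt_x=3.8637, Δt_y=1.0353
    y: enter (2,4) at t=0.6936
    y: enter (2,5) at t=1.7289 ← occupied
  → r_2 = 1.7289
beam 3: φ=45°, α=195°
  dir = (cos 195°, sin 195°) = (-0.9659, -0.2588); from cell (2,3)
  next x-line at t=0.7972, next y-line at t=1.2750; Δt_x=1.0353, Δt_y=3.8637
    x: enter (1,3) at t=0.7972 ← occupied
  → r_3 = 0.7972
beam 4: φ=90°, α=240°
  dir = (cos 240°, sin 240°) = (-0.5000, -0.8660); from cell (2,3)
  next x-line at t=1.5400, next y-line at t=0.3811; Δt_x=2.0000, Δt_y=1.1547
    y: enter (2,2) at t=0.3811
    y: enter (2,1) at t=1.5358
    x: enter (1,1) at t=1.5400
    y: enter (1,0) at t=2.6905 ← occupied
  → r_4 = 2.6905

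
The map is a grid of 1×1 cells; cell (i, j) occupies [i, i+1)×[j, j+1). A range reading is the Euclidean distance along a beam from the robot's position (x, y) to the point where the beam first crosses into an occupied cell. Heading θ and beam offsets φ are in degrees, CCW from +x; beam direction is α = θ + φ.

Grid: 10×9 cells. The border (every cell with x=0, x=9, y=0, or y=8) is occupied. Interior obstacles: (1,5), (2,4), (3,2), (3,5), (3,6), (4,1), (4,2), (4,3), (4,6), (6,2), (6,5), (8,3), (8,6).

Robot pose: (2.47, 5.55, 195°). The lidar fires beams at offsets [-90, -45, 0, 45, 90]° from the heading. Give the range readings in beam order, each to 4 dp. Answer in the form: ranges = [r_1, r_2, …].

beam 1: φ=-90°, α=105°
  dir = (cos 105°, sin 105°) = (-0.2588, 0.9659); from cell (2,5)
  next x-line at t=1.8159, next y-line at t=0.4659; Δt_x=3.8637, Δt_y=1.0353
    y: enter (2,6) at t=0.4659
    y: enter (2,7) at t=1.5012
    x: enter (1,7) at t=1.8159
    y: enter (1,8) at t=2.5364 ← occupied
  → r_1 = 2.5364
beam 2: φ=-45°, α=150°
  dir = (cos 150°, sin 150°) = (-0.8660, 0.5000); from cell (2,5)
  next x-line at t=0.5427, next y-line at t=0.9000; Δt_x=1.1547, Δt_y=2.0000
    x: enter (1,5) at t=0.5427 ← occupied
  → r_2 = 0.5427
beam 3: φ=0°, α=195°
  dir = (cos 195°, sin 195°) = (-0.9659, -0.2588); from cell (2,5)
  next x-line at t=0.4866, next y-line at t=2.1250; Δt_x=1.0353, Δt_y=3.8637
    x: enter (1,5) at t=0.4866 ← occupied
  → r_3 = 0.4866
beam 4: φ=45°, α=240°
  dir = (cos 240°, sin 240°) = (-0.5000, -0.8660); from cell (2,5)
  next x-line at t=0.9400, next y-line at t=0.6351; Δt_x=2.0000, Δt_y=1.1547
    y: enter (2,4) at t=0.6351 ← occupied
  → r_4 = 0.6351
beam 5: φ=90°, α=285°
  dir = (cos 285°, sin 285°) = (0.2588, -0.9659); from cell (2,5)
  next x-line at t=2.0478, next y-line at t=0.5694; Δt_x=3.8637, Δt_y=1.0353
    y: enter (2,4) at t=0.5694 ← occupied
  → r_5 = 0.5694

ranges = [2.5364, 0.5427, 0.4866, 0.6351, 0.5694]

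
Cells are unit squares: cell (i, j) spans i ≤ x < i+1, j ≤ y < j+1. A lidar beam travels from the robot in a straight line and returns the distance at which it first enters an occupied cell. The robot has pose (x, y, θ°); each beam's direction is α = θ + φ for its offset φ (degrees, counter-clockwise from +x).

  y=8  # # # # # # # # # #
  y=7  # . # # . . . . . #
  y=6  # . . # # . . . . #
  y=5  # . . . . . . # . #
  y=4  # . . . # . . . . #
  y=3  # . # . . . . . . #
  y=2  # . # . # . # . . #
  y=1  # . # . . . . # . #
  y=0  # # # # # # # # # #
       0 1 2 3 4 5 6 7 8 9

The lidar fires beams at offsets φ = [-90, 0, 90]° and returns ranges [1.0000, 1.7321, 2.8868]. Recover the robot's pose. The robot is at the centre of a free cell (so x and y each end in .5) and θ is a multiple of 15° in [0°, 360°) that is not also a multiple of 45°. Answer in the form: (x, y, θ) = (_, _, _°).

The pose lattice has 44·16 = 704 candidates. Test each by forward raycasting.
  (3.5, 3.5, 150°): beam 2 = 0.5774 ≠ 1.7321 ✗
  (6.5, 5.5, 165°): beam 1 = 2.5882 ≠ 1.0000 ✗
  (5.5, 5.5, 240°): beam 2 = 1.0000 ≠ 1.7321 ✗
  (1.5, 6.5, 15°): beam 1 = 2.5882 ≠ 1.0000 ✗
  …
  (6.5, 6.5, 60°): r_1=1.0000, r_2=1.7321, r_3=2.8868 — all match ✓
Only this pose fits every beam.

(x, y, θ) = (6.5, 6.5, 60°)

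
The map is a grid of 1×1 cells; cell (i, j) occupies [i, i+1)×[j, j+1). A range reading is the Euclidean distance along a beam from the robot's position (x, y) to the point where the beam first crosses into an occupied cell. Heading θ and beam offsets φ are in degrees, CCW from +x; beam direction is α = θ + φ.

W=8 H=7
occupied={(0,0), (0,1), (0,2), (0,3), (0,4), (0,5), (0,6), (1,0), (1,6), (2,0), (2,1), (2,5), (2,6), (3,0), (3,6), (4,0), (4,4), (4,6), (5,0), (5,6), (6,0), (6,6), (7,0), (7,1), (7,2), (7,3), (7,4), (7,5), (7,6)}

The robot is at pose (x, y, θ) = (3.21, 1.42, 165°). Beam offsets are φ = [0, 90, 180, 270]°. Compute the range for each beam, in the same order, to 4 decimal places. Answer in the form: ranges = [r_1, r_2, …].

beam 1: φ=0°, α=165°
  direction (-0.9659, 0.2588); cell (3,1); t to first gridline: x 0.2174, y 2.2409 (then +1.0353 / +3.8637)
    (2,1) via x @ 0.2174  # hit
  → r_1 = 0.2174
beam 2: φ=90°, α=255°
  direction (-0.2588, -0.9659); cell (3,1); t to first gridline: x 0.8114, y 0.4348 (then +3.8637 / +1.0353)
    (3,0) via y @ 0.4348  # hit
  → r_2 = 0.4348
beam 3: φ=180°, α=345°
  direction (0.9659, -0.2588); cell (3,1); t to first gridline: x 0.8179, y 1.6228 (then +1.0353 / +3.8637)
    (4,1) via x @ 0.8179
    (4,0) via y @ 1.6228  # hit
  → r_3 = 1.6228
beam 4: φ=270°, α=75°
  direction (0.2588, 0.9659); cell (3,1); t to first gridline: x 3.0523, y 0.6005 (then +3.8637 / +1.0353)
    (3,2) via y @ 0.6005
    (3,3) via y @ 1.6357
    (3,4) via y @ 2.6710
    (4,4) via x @ 3.0523  # hit
  → r_4 = 3.0523

ranges = [0.2174, 0.4348, 1.6228, 3.0523]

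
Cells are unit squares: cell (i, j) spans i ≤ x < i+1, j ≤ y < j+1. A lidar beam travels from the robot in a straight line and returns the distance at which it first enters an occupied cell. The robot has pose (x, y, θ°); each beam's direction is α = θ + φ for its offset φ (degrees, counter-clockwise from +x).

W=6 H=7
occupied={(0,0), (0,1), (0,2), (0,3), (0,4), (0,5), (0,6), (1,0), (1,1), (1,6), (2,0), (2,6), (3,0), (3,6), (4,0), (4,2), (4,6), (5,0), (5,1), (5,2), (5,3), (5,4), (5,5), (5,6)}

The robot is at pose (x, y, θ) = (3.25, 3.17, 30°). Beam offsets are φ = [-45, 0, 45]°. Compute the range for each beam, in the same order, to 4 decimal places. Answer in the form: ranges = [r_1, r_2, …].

beam 1: φ=-45°, α=345°
  d=(0.9659,-0.2588)  start (3,3)  tX=0.7765 tY=0.6568  stride 1/|dx|=1.0353 1/|dy|=3.8637
    cross y-line → (3,2), t=0.6568
    cross x-line → (4,2), t=0.7765 (wall)
  → r_1 = 0.7765
beam 2: φ=0°, α=30°
  d=(0.8660,0.5000)  start (3,3)  tX=0.8660 tY=1.6600  stride 1/|dx|=1.1547 1/|dy|=2.0000
    cross x-line → (4,3), t=0.8660
    cross y-line → (4,4), t=1.6600
    cross x-line → (5,4), t=2.0207 (wall)
  → r_2 = 2.0207
beam 3: φ=45°, α=75°
  d=(0.2588,0.9659)  start (3,3)  tX=2.8978 tY=0.8593  stride 1/|dx|=3.8637 1/|dy|=1.0353
    cross y-line → (3,4), t=0.8593
    cross y-line → (3,5), t=1.8946
    cross x-line → (4,5), t=2.8978
    cross y-line → (4,6), t=2.9298 (wall)
  → r_3 = 2.9298

ranges = [0.7765, 2.0207, 2.9298]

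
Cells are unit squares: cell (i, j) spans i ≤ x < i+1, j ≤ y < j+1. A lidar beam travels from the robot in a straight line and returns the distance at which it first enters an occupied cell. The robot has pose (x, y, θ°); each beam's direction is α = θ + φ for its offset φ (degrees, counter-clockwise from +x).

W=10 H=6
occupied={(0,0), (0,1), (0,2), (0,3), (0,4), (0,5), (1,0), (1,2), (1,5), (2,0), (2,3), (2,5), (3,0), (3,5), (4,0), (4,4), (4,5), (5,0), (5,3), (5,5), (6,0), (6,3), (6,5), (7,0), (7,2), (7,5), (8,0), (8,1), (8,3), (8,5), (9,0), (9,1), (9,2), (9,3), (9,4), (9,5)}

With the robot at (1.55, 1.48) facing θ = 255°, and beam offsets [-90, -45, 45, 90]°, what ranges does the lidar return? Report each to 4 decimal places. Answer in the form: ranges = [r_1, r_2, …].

beam 1: φ=-90°, α=165°
  cosα=-0.9659 sinα=0.2588 | (1,1) | tMaxX 0.5694 tMaxY 2.0091 | tΔX 1.0353 tΔY 3.8637
    t=0.5694 [x] (0,1) — stop
  → r_1 = 0.5694
beam 2: φ=-45°, α=210°
  cosα=-0.8660 sinα=-0.5000 | (1,1) | tMaxX 0.6351 tMaxY 0.9600 | tΔX 1.1547 tΔY 2.0000
    t=0.6351 [x] (0,1) — stop
  → r_2 = 0.6351
beam 3: φ=45°, α=300°
  cosα=0.5000 sinα=-0.8660 | (1,1) | tMaxX 0.9000 tMaxY 0.5543 | tΔX 2.0000 tΔY 1.1547
    t=0.5543 [y] (1,0) — stop
  → r_3 = 0.5543
beam 4: φ=90°, α=345°
  cosα=0.9659 sinα=-0.2588 | (1,1) | tMaxX 0.4659 tMaxY 1.8546 | tΔX 1.0353 tΔY 3.8637
    t=0.4659 [x] (2,1)
    t=1.5012 [x] (3,1)
    t=1.8546 [y] (3,0) — stop
  → r_4 = 1.8546

ranges = [0.5694, 0.6351, 0.5543, 1.8546]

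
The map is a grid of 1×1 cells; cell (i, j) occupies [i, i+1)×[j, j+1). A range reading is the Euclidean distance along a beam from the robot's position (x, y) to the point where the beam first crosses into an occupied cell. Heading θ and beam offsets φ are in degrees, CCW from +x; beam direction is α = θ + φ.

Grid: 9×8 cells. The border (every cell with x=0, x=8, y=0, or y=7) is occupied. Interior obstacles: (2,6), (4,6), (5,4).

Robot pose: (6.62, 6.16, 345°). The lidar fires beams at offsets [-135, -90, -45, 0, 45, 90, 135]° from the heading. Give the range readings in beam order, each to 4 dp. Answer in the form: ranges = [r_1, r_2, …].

ranges = [6.4894, 5.3420, 2.7600, 1.4287, 1.5935, 0.8696, 0.9699]

beam 1: φ=-135°, α=210°
  d=(-0.8660,-0.5000)  start (6,6)  tX=0.7159 tY=0.3200  stride 1/|dx|=1.1547 1/|dy|=2.0000
    cross y-line → (6,5), t=0.3200
    cross x-line → (5,5), t=0.7159
    cross x-line → (4,5), t=1.8706
    cross y-line → (4,4), t=2.3200
    cross x-line → (3,4), t=3.0253
    cross x-line → (2,4), t=4.1800
    cross y-line → (2,3), t=4.3200
    cross x-line → (1,3), t=5.3347
    cross y-line → (1,2), t=6.3200
    cross x-line → (0,2), t=6.4894 (wall)
  → r_1 = 6.4894
beam 2: φ=-90°, α=255°
  d=(-0.2588,-0.9659)  start (6,6)  tX=2.3955 tY=0.1656  stride 1/|dx|=3.8637 1/|dy|=1.0353
    cross y-line → (6,5), t=0.1656
    cross y-line → (6,4), t=1.2009
    cross y-line → (6,3), t=2.2362
    cross x-line → (5,3), t=2.3955
    cross y-line → (5,2), t=3.2715
    cross y-line → (5,1), t=4.3067
    cross y-line → (5,0), t=5.3420 (wall)
  → r_2 = 5.3420
beam 3: φ=-45°, α=300°
  d=(0.5000,-0.8660)  start (6,6)  tX=0.7600 tY=0.1848  stride 1/|dx|=2.0000 1/|dy|=1.1547
    cross y-line → (6,5), t=0.1848
    cross x-line → (7,5), t=0.7600
    cross y-line → (7,4), t=1.3395
    cross y-line → (7,3), t=2.4942
    cross x-line → (8,3), t=2.7600 (wall)
  → r_3 = 2.7600
beam 4: φ=0°, α=345°
  d=(0.9659,-0.2588)  start (6,6)  tX=0.3934 tY=0.6182  stride 1/|dx|=1.0353 1/|dy|=3.8637
    cross x-line → (7,6), t=0.3934
    cross y-line → (7,5), t=0.6182
    cross x-line → (8,5), t=1.4287 (wall)
  → r_4 = 1.4287
beam 5: φ=45°, α=30°
  d=(0.8660,0.5000)  start (6,6)  tX=0.4388 tY=1.6800  stride 1/|dx|=1.1547 1/|dy|=2.0000
    cross x-line → (7,6), t=0.4388
    cross x-line → (8,6), t=1.5935 (wall)
  → r_5 = 1.5935
beam 6: φ=90°, α=75°
  d=(0.2588,0.9659)  start (6,6)  tX=1.4682 tY=0.8696  stride 1/|dx|=3.8637 1/|dy|=1.0353
    cross y-line → (6,7), t=0.8696 (wall)
  → r_6 = 0.8696
beam 7: φ=135°, α=120°
  d=(-0.5000,0.8660)  start (6,6)  tX=1.2400 tY=0.9699  stride 1/|dx|=2.0000 1/|dy|=1.1547
    cross y-line → (6,7), t=0.9699 (wall)
  → r_7 = 0.9699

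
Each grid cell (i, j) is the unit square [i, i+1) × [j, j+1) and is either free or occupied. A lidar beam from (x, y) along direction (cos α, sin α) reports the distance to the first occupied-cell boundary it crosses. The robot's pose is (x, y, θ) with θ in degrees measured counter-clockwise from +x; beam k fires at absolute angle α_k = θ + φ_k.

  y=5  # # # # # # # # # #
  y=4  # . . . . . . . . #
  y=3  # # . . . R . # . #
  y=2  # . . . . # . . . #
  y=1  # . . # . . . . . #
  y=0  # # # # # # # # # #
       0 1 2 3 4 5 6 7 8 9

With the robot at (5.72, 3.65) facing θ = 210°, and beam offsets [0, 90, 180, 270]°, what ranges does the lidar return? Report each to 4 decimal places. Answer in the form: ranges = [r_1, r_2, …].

ranges = [5.3000, 3.0600, 2.7000, 1.5588]

beam 1: φ=0°, α=210°
  dir = (cos 210°, sin 210°) = (-0.8660, -0.5000); from cell (5,3)
  next x-line at t=0.8314, next y-line at t=1.3000; Δt_x=1.1547, Δt_y=2.0000
    x: enter (4,3) at t=0.8314
    y: enter (4,2) at t=1.3000
    x: enter (3,2) at t=1.9861
    x: enter (2,2) at t=3.1408
    y: enter (2,1) at t=3.3000
    x: enter (1,1) at t=4.2955
    y: enter (1,0) at t=5.3000 ← occupied
  → r_1 = 5.3000
beam 2: φ=90°, α=300°
  dir = (cos 300°, sin 300°) = (0.5000, -0.8660); from cell (5,3)
  next x-line at t=0.5600, next y-line at t=0.7506; Δt_x=2.0000, Δt_y=1.1547
    x: enter (6,3) at t=0.5600
    y: enter (6,2) at t=0.7506
    y: enter (6,1) at t=1.9053
    x: enter (7,1) at t=2.5600
    y: enter (7,0) at t=3.0600 ← occupied
  → r_2 = 3.0600
beam 3: φ=180°, α=30°
  dir = (cos 30°, sin 30°) = (0.8660, 0.5000); from cell (5,3)
  next x-line at t=0.3233, next y-line at t=0.7000; Δt_x=1.1547, Δt_y=2.0000
    x: enter (6,3) at t=0.3233
    y: enter (6,4) at t=0.7000
    x: enter (7,4) at t=1.4780
    x: enter (8,4) at t=2.6327
    y: enter (8,5) at t=2.7000 ← occupied
  → r_3 = 2.7000
beam 4: φ=270°, α=120°
  dir = (cos 120°, sin 120°) = (-0.5000, 0.8660); from cell (5,3)
  next x-line at t=1.4400, next y-line at t=0.4041; Δt_x=2.0000, Δt_y=1.1547
    y: enter (5,4) at t=0.4041
    x: enter (4,4) at t=1.4400
    y: enter (4,5) at t=1.5588 ← occupied
  → r_4 = 1.5588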